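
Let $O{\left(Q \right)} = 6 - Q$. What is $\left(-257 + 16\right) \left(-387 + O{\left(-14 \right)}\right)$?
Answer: $88447$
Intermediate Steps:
$\left(-257 + 16\right) \left(-387 + O{\left(-14 \right)}\right) = \left(-257 + 16\right) \left(-387 + \left(6 - -14\right)\right) = - 241 \left(-387 + \left(6 + 14\right)\right) = - 241 \left(-387 + 20\right) = \left(-241\right) \left(-367\right) = 88447$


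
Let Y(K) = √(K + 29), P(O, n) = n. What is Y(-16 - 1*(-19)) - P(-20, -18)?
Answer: 18 + 4*√2 ≈ 23.657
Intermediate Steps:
Y(K) = √(29 + K)
Y(-16 - 1*(-19)) - P(-20, -18) = √(29 + (-16 - 1*(-19))) - 1*(-18) = √(29 + (-16 + 19)) + 18 = √(29 + 3) + 18 = √32 + 18 = 4*√2 + 18 = 18 + 4*√2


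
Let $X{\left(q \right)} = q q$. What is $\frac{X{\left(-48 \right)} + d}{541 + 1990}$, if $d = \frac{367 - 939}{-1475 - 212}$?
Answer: $\frac{3887420}{4269797} \approx 0.91045$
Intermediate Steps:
$d = \frac{572}{1687}$ ($d = - \frac{572}{-1687} = \left(-572\right) \left(- \frac{1}{1687}\right) = \frac{572}{1687} \approx 0.33906$)
$X{\left(q \right)} = q^{2}$
$\frac{X{\left(-48 \right)} + d}{541 + 1990} = \frac{\left(-48\right)^{2} + \frac{572}{1687}}{541 + 1990} = \frac{2304 + \frac{572}{1687}}{2531} = \frac{3887420}{1687} \cdot \frac{1}{2531} = \frac{3887420}{4269797}$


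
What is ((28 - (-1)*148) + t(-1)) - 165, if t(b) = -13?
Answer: -2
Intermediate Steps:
((28 - (-1)*148) + t(-1)) - 165 = ((28 - (-1)*148) - 13) - 165 = ((28 - 1*(-148)) - 13) - 165 = ((28 + 148) - 13) - 165 = (176 - 13) - 165 = 163 - 165 = -2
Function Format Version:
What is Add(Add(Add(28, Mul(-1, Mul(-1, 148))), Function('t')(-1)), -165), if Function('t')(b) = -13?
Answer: -2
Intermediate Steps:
Add(Add(Add(28, Mul(-1, Mul(-1, 148))), Function('t')(-1)), -165) = Add(Add(Add(28, Mul(-1, Mul(-1, 148))), -13), -165) = Add(Add(Add(28, Mul(-1, -148)), -13), -165) = Add(Add(Add(28, 148), -13), -165) = Add(Add(176, -13), -165) = Add(163, -165) = -2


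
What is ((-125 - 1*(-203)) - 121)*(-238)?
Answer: 10234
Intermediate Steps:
((-125 - 1*(-203)) - 121)*(-238) = ((-125 + 203) - 121)*(-238) = (78 - 121)*(-238) = -43*(-238) = 10234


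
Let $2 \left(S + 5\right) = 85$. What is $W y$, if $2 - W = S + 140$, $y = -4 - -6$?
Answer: $-351$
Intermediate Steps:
$S = \frac{75}{2}$ ($S = -5 + \frac{1}{2} \cdot 85 = -5 + \frac{85}{2} = \frac{75}{2} \approx 37.5$)
$y = 2$ ($y = -4 + 6 = 2$)
$W = - \frac{351}{2}$ ($W = 2 - \left(\frac{75}{2} + 140\right) = 2 - \frac{355}{2} = - \frac{351}{2} \approx -175.5$)
$W y = \left(- \frac{351}{2}\right) 2 = -351$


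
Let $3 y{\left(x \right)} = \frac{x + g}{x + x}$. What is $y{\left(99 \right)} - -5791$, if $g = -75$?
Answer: $\frac{573313}{99} \approx 5791.0$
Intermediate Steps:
$y{\left(x \right)} = \frac{-75 + x}{6 x}$ ($y{\left(x \right)} = \frac{\left(x - 75\right) \frac{1}{x + x}}{3} = \frac{\left(-75 + x\right) \frac{1}{2 x}}{3} = \frac{\frac{1}{2} \frac{1}{x} \left(-75 + x\right)}{3} = \frac{-75 + x}{6 x}$)
$y{\left(99 \right)} - -5791 = \frac{-75 + 99}{6 \cdot 99} - -5791 = \frac{1}{6} \cdot \frac{1}{99} \cdot 24 + 5791 = \frac{4}{99} + 5791 = \frac{573313}{99}$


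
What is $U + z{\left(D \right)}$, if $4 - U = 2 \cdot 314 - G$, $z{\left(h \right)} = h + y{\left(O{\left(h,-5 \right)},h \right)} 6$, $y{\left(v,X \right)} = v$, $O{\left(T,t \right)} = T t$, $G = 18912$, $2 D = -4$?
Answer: $18346$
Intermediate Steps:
$D = -2$ ($D = \frac{1}{2} \left(-4\right) = -2$)
$z{\left(h \right)} = - 29 h$ ($z{\left(h \right)} = h + h \left(-5\right) 6 = h + - 5 h 6 = h - 30 h = - 29 h$)
$U = 18288$ ($U = 4 - \left(2 \cdot 314 - 18912\right) = 4 - \left(628 - 18912\right) = 4 - -18284 = 4 + 18284 = 18288$)
$U + z{\left(D \right)} = 18288 - -58 = 18288 + 58 = 18346$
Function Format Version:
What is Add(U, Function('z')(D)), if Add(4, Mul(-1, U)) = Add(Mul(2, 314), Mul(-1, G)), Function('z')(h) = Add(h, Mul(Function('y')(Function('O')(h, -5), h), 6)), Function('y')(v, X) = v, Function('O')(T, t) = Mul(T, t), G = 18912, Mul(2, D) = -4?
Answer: 18346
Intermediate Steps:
D = -2 (D = Mul(Rational(1, 2), -4) = -2)
Function('z')(h) = Mul(-29, h) (Function('z')(h) = Add(h, Mul(Mul(h, -5), 6)) = Add(h, Mul(Mul(-5, h), 6)) = Add(h, Mul(-30, h)) = Mul(-29, h))
U = 18288 (U = Add(4, Mul(-1, Add(Mul(2, 314), Mul(-1, 18912)))) = Add(4, Mul(-1, Add(628, -18912))) = Add(4, Mul(-1, -18284)) = Add(4, 18284) = 18288)
Add(U, Function('z')(D)) = Add(18288, Mul(-29, -2)) = Add(18288, 58) = 18346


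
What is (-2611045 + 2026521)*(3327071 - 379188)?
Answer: -1723108362692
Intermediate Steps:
(-2611045 + 2026521)*(3327071 - 379188) = -584524*2947883 = -1723108362692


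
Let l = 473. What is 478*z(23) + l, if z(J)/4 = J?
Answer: 44449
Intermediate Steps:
z(J) = 4*J
478*z(23) + l = 478*(4*23) + 473 = 478*92 + 473 = 43976 + 473 = 44449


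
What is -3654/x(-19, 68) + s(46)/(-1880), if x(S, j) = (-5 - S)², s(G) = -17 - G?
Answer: -244899/13160 ≈ -18.609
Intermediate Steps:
-3654/x(-19, 68) + s(46)/(-1880) = -3654/(5 - 19)² + (-17 - 1*46)/(-1880) = -3654/((-14)²) + (-17 - 46)*(-1/1880) = -3654/196 - 63*(-1/1880) = -3654*1/196 + 63/1880 = -261/14 + 63/1880 = -244899/13160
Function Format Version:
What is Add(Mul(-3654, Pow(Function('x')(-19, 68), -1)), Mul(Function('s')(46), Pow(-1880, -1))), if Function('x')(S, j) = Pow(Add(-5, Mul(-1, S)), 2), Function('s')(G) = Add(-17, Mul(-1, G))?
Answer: Rational(-244899, 13160) ≈ -18.609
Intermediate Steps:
Add(Mul(-3654, Pow(Function('x')(-19, 68), -1)), Mul(Function('s')(46), Pow(-1880, -1))) = Add(Mul(-3654, Pow(Pow(Add(5, -19), 2), -1)), Mul(Add(-17, Mul(-1, 46)), Pow(-1880, -1))) = Add(Mul(-3654, Pow(Pow(-14, 2), -1)), Mul(Add(-17, -46), Rational(-1, 1880))) = Add(Mul(-3654, Pow(196, -1)), Mul(-63, Rational(-1, 1880))) = Add(Mul(-3654, Rational(1, 196)), Rational(63, 1880)) = Add(Rational(-261, 14), Rational(63, 1880)) = Rational(-244899, 13160)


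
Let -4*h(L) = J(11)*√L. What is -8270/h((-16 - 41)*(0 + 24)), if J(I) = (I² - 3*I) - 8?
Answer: -827*I*√38/456 ≈ -11.18*I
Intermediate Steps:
J(I) = -8 + I² - 3*I
h(L) = -20*√L (h(L) = -(-8 + 11² - 3*11)*√L/4 = -(-8 + 121 - 33)*√L/4 = -20*√L)
-8270/h((-16 - 41)*(0 + 24)) = -8270*(-1/(20*√(0 + 24)*√(-16 - 41))) = -8270*I*√38/4560 = -827*I*√38/456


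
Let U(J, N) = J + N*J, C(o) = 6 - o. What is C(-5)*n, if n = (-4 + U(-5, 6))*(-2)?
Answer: 858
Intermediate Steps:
U(J, N) = J + J*N
n = 78 (n = (-4 - 5*(1 + 6))*(-2) = (-4 - 5*7)*(-2) = (-4 - 35)*(-2) = -39*(-2) = 78)
C(-5)*n = (6 - 1*(-5))*78 = (6 + 5)*78 = 11*78 = 858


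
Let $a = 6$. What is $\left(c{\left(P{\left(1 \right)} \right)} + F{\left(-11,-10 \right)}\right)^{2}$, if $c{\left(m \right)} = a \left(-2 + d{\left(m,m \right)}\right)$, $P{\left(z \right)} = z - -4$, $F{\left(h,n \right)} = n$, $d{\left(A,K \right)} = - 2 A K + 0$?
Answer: $103684$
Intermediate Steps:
$d{\left(A,K \right)} = - 2 A K$ ($d{\left(A,K \right)} = - 2 A K + 0 = - 2 A K$)
$P{\left(z \right)} = 4 + z$ ($P{\left(z \right)} = z + 4 = 4 + z$)
$c{\left(m \right)} = -12 - 12 m^{2}$ ($c{\left(m \right)} = 6 \left(-2 - 2 m m\right) = 6 \left(-2 - 2 m^{2}\right) = -12 - 12 m^{2}$)
$\left(c{\left(P{\left(1 \right)} \right)} + F{\left(-11,-10 \right)}\right)^{2} = \left(\left(-12 - 12 \left(4 + 1\right)^{2}\right) - 10\right)^{2} = \left(\left(-12 - 12 \cdot 5^{2}\right) - 10\right)^{2} = \left(\left(-12 - 300\right) - 10\right)^{2} = \left(-312 - 10\right)^{2} = \left(-322\right)^{2} = 103684$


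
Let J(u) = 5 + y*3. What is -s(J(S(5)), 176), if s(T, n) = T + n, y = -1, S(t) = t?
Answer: -178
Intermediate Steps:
J(u) = 2 (J(u) = 5 - 1*3 = 5 - 3 = 2)
-s(J(S(5)), 176) = -(2 + 176) = -1*178 = -178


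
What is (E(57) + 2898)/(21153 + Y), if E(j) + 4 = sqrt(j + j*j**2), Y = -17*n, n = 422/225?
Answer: 651150/4752251 + 1125*sqrt(7410)/4752251 ≈ 0.15740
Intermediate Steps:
n = 422/225 (n = 422*(1/225) = 422/225 ≈ 1.8756)
Y = -7174/225 (Y = -17*422/225 = -7174/225 ≈ -31.884)
E(j) = -4 + sqrt(j + j**3) (E(j) = -4 + sqrt(j + j*j**2) = -4 + sqrt(j + j**3))
(E(57) + 2898)/(21153 + Y) = ((-4 + sqrt(57 + 57**3)) + 2898)/(21153 - 7174/225) = ((-4 + sqrt(57 + 185193)) + 2898)/(4752251/225) = ((-4 + sqrt(185250)) + 2898)*(225/4752251) = ((-4 + 5*sqrt(7410)) + 2898)*(225/4752251) = (2894 + 5*sqrt(7410))*(225/4752251) = 651150/4752251 + 1125*sqrt(7410)/4752251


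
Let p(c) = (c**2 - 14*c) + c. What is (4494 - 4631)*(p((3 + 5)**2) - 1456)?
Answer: -247696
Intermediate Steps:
p(c) = c**2 - 13*c
(4494 - 4631)*(p((3 + 5)**2) - 1456) = (4494 - 4631)*((3 + 5)**2*(-13 + (3 + 5)**2) - 1456) = -137*(8**2*(-13 + 8**2) - 1456) = -137*(64*(-13 + 64) - 1456) = -137*(64*51 - 1456) = -137*(3264 - 1456) = -137*1808 = -247696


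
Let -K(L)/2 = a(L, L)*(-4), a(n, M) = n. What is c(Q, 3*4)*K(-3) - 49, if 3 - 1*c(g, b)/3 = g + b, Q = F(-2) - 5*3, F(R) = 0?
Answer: -481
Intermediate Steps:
Q = -15 (Q = 0 - 5*3 = 0 - 15 = -15)
c(g, b) = 9 - 3*b - 3*g (c(g, b) = 9 - 3*(g + b) = 9 - 3*(b + g) = 9 + (-3*b - 3*g) = 9 - 3*b - 3*g)
K(L) = 8*L (K(L) = -2*L*(-4) = -(-8)*L = 8*L)
c(Q, 3*4)*K(-3) - 49 = (9 - 9*4 - 3*(-15))*(8*(-3)) - 49 = (9 - 3*12 + 45)*(-24) - 49 = (9 - 36 + 45)*(-24) - 49 = 18*(-24) - 49 = -432 - 49 = -481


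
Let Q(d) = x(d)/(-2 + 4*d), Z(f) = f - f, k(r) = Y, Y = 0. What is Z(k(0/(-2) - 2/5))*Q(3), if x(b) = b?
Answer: 0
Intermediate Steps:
k(r) = 0
Z(f) = 0
Q(d) = d/(-2 + 4*d)
Z(k(0/(-2) - 2/5))*Q(3) = 0*((1/2)*3/(-1 + 2*3)) = 0*((1/2)*3/(-1 + 6)) = 0*((1/2)*3/5) = 0*((1/2)*3*(1/5)) = 0*(3/10) = 0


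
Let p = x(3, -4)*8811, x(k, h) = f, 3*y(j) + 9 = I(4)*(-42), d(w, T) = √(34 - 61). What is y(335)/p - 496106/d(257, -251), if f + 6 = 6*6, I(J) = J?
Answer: -59/264330 + 496106*I*√3/9 ≈ -0.00022321 + 95476.0*I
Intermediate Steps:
f = 30 (f = -6 + 6*6 = -6 + 36 = 30)
d(w, T) = 3*I*√3 (d(w, T) = √(-27) = 3*I*√3)
y(j) = -59 (y(j) = -3 + (4*(-42))/3 = -3 + (⅓)*(-168) = -3 - 56 = -59)
x(k, h) = 30
p = 264330 (p = 30*8811 = 264330)
y(335)/p - 496106/d(257, -251) = -59/264330 - 496106*(-I*√3/9) = -59*1/264330 - (-496106)*I*√3/9 = -59/264330 + 496106*I*√3/9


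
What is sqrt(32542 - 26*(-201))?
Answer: 2*sqrt(9442) ≈ 194.34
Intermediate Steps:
sqrt(32542 - 26*(-201)) = sqrt(32542 + 5226) = sqrt(37768) = 2*sqrt(9442)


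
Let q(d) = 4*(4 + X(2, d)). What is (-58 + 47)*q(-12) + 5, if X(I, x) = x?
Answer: 357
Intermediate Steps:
q(d) = 16 + 4*d (q(d) = 4*(4 + d) = 16 + 4*d)
(-58 + 47)*q(-12) + 5 = (-58 + 47)*(16 + 4*(-12)) + 5 = -11*(16 - 48) + 5 = -11*(-32) + 5 = 352 + 5 = 357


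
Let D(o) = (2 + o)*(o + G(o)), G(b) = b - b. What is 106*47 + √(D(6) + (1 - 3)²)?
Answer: 4982 + 2*√13 ≈ 4989.2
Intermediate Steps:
G(b) = 0
D(o) = o*(2 + o) (D(o) = (2 + o)*(o + 0) = (2 + o)*o = o*(2 + o))
106*47 + √(D(6) + (1 - 3)²) = 106*47 + √(6*(2 + 6) + (1 - 3)²) = 4982 + √(6*8 + (-2)²) = 4982 + √(48 + 4) = 4982 + √52 = 4982 + 2*√13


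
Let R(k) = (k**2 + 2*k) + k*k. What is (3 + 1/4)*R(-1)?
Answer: 0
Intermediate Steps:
R(k) = 2*k + 2*k**2 (R(k) = (k**2 + 2*k) + k**2 = 2*k + 2*k**2)
(3 + 1/4)*R(-1) = (3 + 1/4)*(2*(-1)*(1 - 1)) = (3 + 1/4)*(2*(-1)*0) = (13/4)*0 = 0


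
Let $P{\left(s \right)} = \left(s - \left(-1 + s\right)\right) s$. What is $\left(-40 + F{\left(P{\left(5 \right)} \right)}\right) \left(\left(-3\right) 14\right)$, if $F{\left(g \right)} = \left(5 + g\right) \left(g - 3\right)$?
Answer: $840$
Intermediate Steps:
$P{\left(s \right)} = s$ ($P{\left(s \right)} = 1 s = s$)
$F{\left(g \right)} = \left(-3 + g\right) \left(5 + g\right)$ ($F{\left(g \right)} = \left(5 + g\right) \left(-3 + g\right) = \left(-3 + g\right) \left(5 + g\right)$)
$\left(-40 + F{\left(P{\left(5 \right)} \right)}\right) \left(\left(-3\right) 14\right) = \left(-40 + \left(-15 + 5^{2} + 2 \cdot 5\right)\right) \left(\left(-3\right) 14\right) = \left(-40 + \left(-15 + 25 + 10\right)\right) \left(-42\right) = \left(-40 + 20\right) \left(-42\right) = \left(-20\right) \left(-42\right) = 840$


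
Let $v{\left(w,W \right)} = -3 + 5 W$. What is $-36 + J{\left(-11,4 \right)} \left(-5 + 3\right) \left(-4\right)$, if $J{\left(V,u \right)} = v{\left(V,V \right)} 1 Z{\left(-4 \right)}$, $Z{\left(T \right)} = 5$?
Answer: $-2356$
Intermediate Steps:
$J{\left(V,u \right)} = -15 + 25 V$ ($J{\left(V,u \right)} = \left(-3 + 5 V\right) 1 \cdot 5 = \left(-3 + 5 V\right) 5 = -15 + 25 V$)
$-36 + J{\left(-11,4 \right)} \left(-5 + 3\right) \left(-4\right) = -36 + \left(-15 + 25 \left(-11\right)\right) \left(-5 + 3\right) \left(-4\right) = -36 + \left(-15 - 275\right) \left(\left(-2\right) \left(-4\right)\right) = -36 - 2320 = -2356$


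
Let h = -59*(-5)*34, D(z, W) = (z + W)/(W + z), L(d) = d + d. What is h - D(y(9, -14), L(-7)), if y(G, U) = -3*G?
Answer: 10029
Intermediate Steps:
L(d) = 2*d
D(z, W) = 1 (D(z, W) = (W + z)/(W + z) = 1)
h = 10030 (h = 295*34 = 10030)
h - D(y(9, -14), L(-7)) = 10030 - 1*1 = 10030 - 1 = 10029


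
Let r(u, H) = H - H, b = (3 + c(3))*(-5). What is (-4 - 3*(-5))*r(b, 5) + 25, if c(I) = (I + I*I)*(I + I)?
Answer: 25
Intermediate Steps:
c(I) = 2*I*(I + I**2) (c(I) = (I + I**2)*(2*I) = 2*I*(I + I**2))
b = -375 (b = (3 + 2*3**2*(1 + 3))*(-5) = (3 + 2*9*4)*(-5) = (3 + 72)*(-5) = 75*(-5) = -375)
r(u, H) = 0
(-4 - 3*(-5))*r(b, 5) + 25 = (-4 - 3*(-5))*0 + 25 = (-4 + 15)*0 + 25 = 11*0 + 25 = 0 + 25 = 25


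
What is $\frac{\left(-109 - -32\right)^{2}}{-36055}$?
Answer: $- \frac{5929}{36055} \approx -0.16444$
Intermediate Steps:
$\frac{\left(-109 - -32\right)^{2}}{-36055} = \left(-109 + 32\right)^{2} \left(- \frac{1}{36055}\right) = \left(-77\right)^{2} \left(- \frac{1}{36055}\right) = 5929 \left(- \frac{1}{36055}\right) = - \frac{5929}{36055}$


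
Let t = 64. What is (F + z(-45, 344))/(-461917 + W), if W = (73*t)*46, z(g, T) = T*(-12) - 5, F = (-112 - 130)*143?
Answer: 12913/82335 ≈ 0.15683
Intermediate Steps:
F = -34606 (F = -242*143 = -34606)
z(g, T) = -5 - 12*T (z(g, T) = -12*T - 5 = -5 - 12*T)
W = 214912 (W = (73*64)*46 = 4672*46 = 214912)
(F + z(-45, 344))/(-461917 + W) = (-34606 + (-5 - 12*344))/(-461917 + 214912) = (-34606 + (-5 - 4128))/(-247005) = (-34606 - 4133)*(-1/247005) = -38739*(-1/247005) = 12913/82335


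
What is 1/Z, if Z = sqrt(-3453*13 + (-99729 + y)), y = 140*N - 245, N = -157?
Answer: -I*sqrt(166843)/166843 ≈ -0.0024482*I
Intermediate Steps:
y = -22225 (y = 140*(-157) - 245 = -21980 - 245 = -22225)
Z = I*sqrt(166843) (Z = sqrt(-3453*13 + (-99729 - 22225)) = sqrt(-44889 - 121954) = sqrt(-166843) = I*sqrt(166843) ≈ 408.46*I)
1/Z = 1/(I*sqrt(166843)) = -I*sqrt(166843)/166843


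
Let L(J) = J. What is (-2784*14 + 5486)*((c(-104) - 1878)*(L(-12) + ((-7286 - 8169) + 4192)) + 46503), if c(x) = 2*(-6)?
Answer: -715220912970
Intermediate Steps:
c(x) = -12
(-2784*14 + 5486)*((c(-104) - 1878)*(L(-12) + ((-7286 - 8169) + 4192)) + 46503) = (-2784*14 + 5486)*((-12 - 1878)*(-12 + ((-7286 - 8169) + 4192)) + 46503) = (-38976 + 5486)*(-1890*(-12 + (-15455 + 4192)) + 46503) = -33490*(-1890*(-12 - 11263) + 46503) = -33490*(-1890*(-11275) + 46503) = -33490*(21309750 + 46503) = -33490*21356253 = -715220912970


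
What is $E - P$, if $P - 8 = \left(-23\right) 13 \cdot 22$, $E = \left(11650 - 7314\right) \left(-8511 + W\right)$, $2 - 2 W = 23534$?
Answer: $-87914502$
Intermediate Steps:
$W = -11766$ ($W = 1 - 11767 = -11766$)
$E = -87921072$ ($E = \left(11650 - 7314\right) \left(-8511 - 11766\right) = 4336 \left(-20277\right) = -87921072$)
$P = -6570$ ($P = 8 + \left(-23\right) 13 \cdot 22 = 8 - 6578 = -6570$)
$E - P = -87921072 - -6570 = -87921072 + 6570 = -87914502$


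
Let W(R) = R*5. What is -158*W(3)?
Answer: -2370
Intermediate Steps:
W(R) = 5*R
-158*W(3) = -790*3 = -158*15 = -2370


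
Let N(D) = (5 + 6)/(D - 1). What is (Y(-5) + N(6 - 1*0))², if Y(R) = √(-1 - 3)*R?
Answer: (11 - 50*I)²/25 ≈ -95.16 - 44.0*I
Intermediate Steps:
N(D) = 11/(-1 + D)
Y(R) = 2*I*R (Y(R) = √(-4)*R = (2*I)*R = 2*I*R)
(Y(-5) + N(6 - 1*0))² = (2*I*(-5) + 11/(-1 + (6 - 1*0)))² = (-10*I + 11/(-1 + (6 + 0)))² = (-10*I + 11/(-1 + 6))² = (-10*I + 11/5)² = (11/5 - 10*I)²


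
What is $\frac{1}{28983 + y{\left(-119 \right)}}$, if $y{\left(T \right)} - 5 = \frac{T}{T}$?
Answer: $\frac{1}{28989} \approx 3.4496 \cdot 10^{-5}$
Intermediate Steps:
$y{\left(T \right)} = 6$ ($y{\left(T \right)} = 5 + \frac{T}{T} = 5 + 1 = 6$)
$\frac{1}{28983 + y{\left(-119 \right)}} = \frac{1}{28983 + 6} = \frac{1}{28989}$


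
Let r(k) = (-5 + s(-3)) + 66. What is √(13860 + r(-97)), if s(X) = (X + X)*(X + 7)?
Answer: √13897 ≈ 117.89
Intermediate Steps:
s(X) = 2*X*(7 + X) (s(X) = (2*X)*(7 + X) = 2*X*(7 + X))
r(k) = 37 (r(k) = (-5 + 2*(-3)*(7 - 3)) + 66 = (-5 + 2*(-3)*4) + 66 = (-5 - 24) + 66 = -29 + 66 = 37)
√(13860 + r(-97)) = √(13860 + 37) = √13897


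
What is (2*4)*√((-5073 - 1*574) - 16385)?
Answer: 288*I*√17 ≈ 1187.5*I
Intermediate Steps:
(2*4)*√((-5073 - 1*574) - 16385) = 8*√((-5073 - 574) - 16385) = 8*√(-5647 - 16385) = 8*√(-22032) = 8*(36*I*√17) = 288*I*√17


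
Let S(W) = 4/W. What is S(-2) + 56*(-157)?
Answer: -8794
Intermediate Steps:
S(-2) + 56*(-157) = 4/(-2) + 56*(-157) = 4*(-½) - 8792 = -2 - 8792 = -8794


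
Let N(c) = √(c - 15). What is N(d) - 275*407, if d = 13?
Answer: -111925 + I*√2 ≈ -1.1193e+5 + 1.4142*I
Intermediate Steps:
N(c) = √(-15 + c)
N(d) - 275*407 = √(-15 + 13) - 275*407 = √(-2) - 111925 = I*√2 - 111925 = -111925 + I*√2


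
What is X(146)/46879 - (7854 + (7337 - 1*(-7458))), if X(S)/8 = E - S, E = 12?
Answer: -1061763543/46879 ≈ -22649.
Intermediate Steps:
X(S) = 96 - 8*S (X(S) = 8*(12 - S) = 96 - 8*S)
X(146)/46879 - (7854 + (7337 - 1*(-7458))) = (96 - 8*146)/46879 - (7854 + (7337 - 1*(-7458))) = (96 - 1168)*(1/46879) - (7854 + (7337 + 7458)) = -1072*1/46879 - (7854 + 14795) = -1072/46879 - 1*22649 = -1072/46879 - 22649 = -1061763543/46879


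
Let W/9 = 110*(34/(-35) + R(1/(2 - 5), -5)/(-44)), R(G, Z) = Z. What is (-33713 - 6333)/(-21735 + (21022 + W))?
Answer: 560644/21871 ≈ 25.634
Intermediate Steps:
W = -11889/14 (W = 9*(110*(34/(-35) - 5/(-44))) = 9*(110*(34*(-1/35) - 5*(-1/44))) = 9*(110*(-34/35 + 5/44)) = 9*(110*(-1321/1540)) = 9*(-1321/14) = -11889/14 ≈ -849.21)
(-33713 - 6333)/(-21735 + (21022 + W)) = (-33713 - 6333)/(-21735 + (21022 - 11889/14)) = -40046/(-21735 + 282419/14) = -40046/(-21871/14) = -40046*(-14/21871) = 560644/21871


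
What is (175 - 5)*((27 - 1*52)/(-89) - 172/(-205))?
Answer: 694722/3649 ≈ 190.39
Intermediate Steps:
(175 - 5)*((27 - 1*52)/(-89) - 172/(-205)) = 170*((27 - 52)*(-1/89) - 172*(-1/205)) = 170*(-25*(-1/89) + 172/205) = 170*(25/89 + 172/205) = 170*(20433/18245) = 694722/3649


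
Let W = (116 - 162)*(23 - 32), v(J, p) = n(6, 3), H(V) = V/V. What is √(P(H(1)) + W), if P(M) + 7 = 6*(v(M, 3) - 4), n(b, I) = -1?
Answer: √377 ≈ 19.416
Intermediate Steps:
H(V) = 1
v(J, p) = -1
P(M) = -37 (P(M) = -7 + 6*(-1 - 4) = -7 + 6*(-5) = -7 - 30 = -37)
W = 414 (W = -46*(-9) = 414)
√(P(H(1)) + W) = √(-37 + 414) = √377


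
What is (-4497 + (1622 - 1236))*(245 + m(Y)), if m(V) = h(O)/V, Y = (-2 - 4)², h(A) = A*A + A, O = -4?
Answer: -3025696/3 ≈ -1.0086e+6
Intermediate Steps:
h(A) = A + A² (h(A) = A² + A = A + A²)
Y = 36 (Y = (-6)² = 36)
m(V) = 12/V (m(V) = (-4*(1 - 4))/V = (-4*(-3))/V = 12/V)
(-4497 + (1622 - 1236))*(245 + m(Y)) = (-4497 + (1622 - 1236))*(245 + 12/36) = (-4497 + 386)*(245 + 12*(1/36)) = -4111*(245 + ⅓) = -4111*736/3 = -3025696/3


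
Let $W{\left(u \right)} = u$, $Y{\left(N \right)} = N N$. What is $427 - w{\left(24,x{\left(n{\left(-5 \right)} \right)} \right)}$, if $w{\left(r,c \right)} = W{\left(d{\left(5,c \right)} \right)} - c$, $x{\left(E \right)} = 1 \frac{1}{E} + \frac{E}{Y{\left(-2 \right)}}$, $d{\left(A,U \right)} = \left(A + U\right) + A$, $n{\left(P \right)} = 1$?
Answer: $417$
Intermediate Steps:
$Y{\left(N \right)} = N^{2}$
$d{\left(A,U \right)} = U + 2 A$
$x{\left(E \right)} = \frac{1}{E} + \frac{E}{4}$ ($x{\left(E \right)} = 1 \frac{1}{E} + \frac{E}{\left(-2\right)^{2}} = \frac{1}{E} + \frac{E}{4}$)
$w{\left(r,c \right)} = 10$ ($w{\left(r,c \right)} = \left(c + 2 \cdot 5\right) - c = \left(c + 10\right) - c = \left(10 + c\right) - c = 10$)
$427 - w{\left(24,x{\left(n{\left(-5 \right)} \right)} \right)} = 427 - 10 = 417$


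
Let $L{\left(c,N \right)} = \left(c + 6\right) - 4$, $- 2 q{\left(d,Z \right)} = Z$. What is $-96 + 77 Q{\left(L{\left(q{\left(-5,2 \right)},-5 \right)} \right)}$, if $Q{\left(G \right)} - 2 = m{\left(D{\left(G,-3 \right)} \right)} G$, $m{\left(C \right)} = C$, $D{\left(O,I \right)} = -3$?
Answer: $-173$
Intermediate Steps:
$q{\left(d,Z \right)} = - \frac{Z}{2}$
$L{\left(c,N \right)} = 2 + c$ ($L{\left(c,N \right)} = \left(6 + c\right) - 4 = 2 + c$)
$Q{\left(G \right)} = 2 - 3 G$
$-96 + 77 Q{\left(L{\left(q{\left(-5,2 \right)},-5 \right)} \right)} = -96 + 77 \left(2 - 3 \left(2 - 1\right)\right) = -96 + 77 \left(2 - 3\right) = -96 + 77 \left(-1\right) = -96 - 77 = -173$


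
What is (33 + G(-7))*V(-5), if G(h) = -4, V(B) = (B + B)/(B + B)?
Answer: 29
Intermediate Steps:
V(B) = 1 (V(B) = (2*B)/((2*B)) = (2*B)*(1/(2*B)) = 1)
(33 + G(-7))*V(-5) = (33 - 4)*1 = 29*1 = 29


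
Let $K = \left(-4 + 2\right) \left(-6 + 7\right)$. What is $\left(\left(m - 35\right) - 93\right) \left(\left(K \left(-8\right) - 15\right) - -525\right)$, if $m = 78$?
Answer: $-26300$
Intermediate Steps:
$K = -2$ ($K = \left(-2\right) 1 = -2$)
$\left(\left(m - 35\right) - 93\right) \left(\left(K \left(-8\right) - 15\right) - -525\right) = \left(\left(78 - 35\right) - 93\right) \left(\left(\left(-2\right) \left(-8\right) - 15\right) - -525\right) = \left(43 - 93\right) \left(\left(16 - 15\right) + 525\right) = - 50 \left(1 + 525\right) = \left(-50\right) 526 = -26300$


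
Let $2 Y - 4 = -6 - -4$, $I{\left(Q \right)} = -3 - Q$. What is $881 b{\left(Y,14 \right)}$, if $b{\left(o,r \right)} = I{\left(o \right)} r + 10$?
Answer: $-40526$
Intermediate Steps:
$Y = 1$ ($Y = 2 + \frac{-6 - -4}{2} = 2 + \frac{-6 + 4}{2} = 2 + \frac{1}{2} \left(-2\right) = 2 - 1 = 1$)
$b{\left(o,r \right)} = 10 + r \left(-3 - o\right)$ ($b{\left(o,r \right)} = \left(-3 - o\right) r + 10 = r \left(-3 - o\right) + 10 = 10 + r \left(-3 - o\right)$)
$881 b{\left(Y,14 \right)} = 881 \left(10 - 14 \left(3 + 1\right)\right) = 881 \left(10 - 14 \cdot 4\right) = 881 \left(10 - 56\right) = 881 \left(-46\right) = -40526$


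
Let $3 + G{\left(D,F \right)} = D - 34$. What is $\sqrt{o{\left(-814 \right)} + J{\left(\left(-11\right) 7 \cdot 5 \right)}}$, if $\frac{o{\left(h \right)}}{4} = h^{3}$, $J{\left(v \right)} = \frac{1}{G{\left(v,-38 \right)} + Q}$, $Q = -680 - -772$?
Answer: $\frac{i \sqrt{234942229526730}}{330} \approx 46448.0 i$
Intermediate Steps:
$G{\left(D,F \right)} = -37 + D$ ($G{\left(D,F \right)} = -3 + \left(D - 34\right) = -3 + \left(-34 + D\right) = -37 + D$)
$Q = 92$ ($Q = -680 + 772 = 92$)
$J{\left(v \right)} = \frac{1}{55 + v}$ ($J{\left(v \right)} = \frac{1}{\left(-37 + v\right) + 92} = \frac{1}{55 + v}$)
$o{\left(h \right)} = 4 h^{3}$
$\sqrt{o{\left(-814 \right)} + J{\left(\left(-11\right) 7 \cdot 5 \right)}} = \sqrt{4 \left(-814\right)^{3} + \frac{1}{55 + \left(-11\right) 7 \cdot 5}} = \sqrt{4 \left(-539353144\right) + \frac{1}{55 - 385}} = \sqrt{-2157412576 + \frac{1}{55 - 385}} = \sqrt{-2157412576 + \frac{1}{-330}} = \sqrt{-2157412576 - \frac{1}{330}} = \sqrt{- \frac{711946150081}{330}} = \frac{i \sqrt{234942229526730}}{330}$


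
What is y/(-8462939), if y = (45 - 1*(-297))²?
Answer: -116964/8462939 ≈ -0.013821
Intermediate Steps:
y = 116964 (y = (45 + 297)² = 342² = 116964)
y/(-8462939) = 116964/(-8462939) = 116964*(-1/8462939) = -116964/8462939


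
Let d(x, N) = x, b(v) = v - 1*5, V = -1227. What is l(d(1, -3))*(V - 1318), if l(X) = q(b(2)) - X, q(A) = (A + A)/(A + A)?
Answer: 0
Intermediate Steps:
b(v) = -5 + v (b(v) = v - 5 = -5 + v)
q(A) = 1 (q(A) = (2*A)/((2*A)) = (2*A)*(1/(2*A)) = 1)
l(X) = 1 - X
l(d(1, -3))*(V - 1318) = (1 - 1*1)*(-1227 - 1318) = (1 - 1)*(-2545) = 0*(-2545) = 0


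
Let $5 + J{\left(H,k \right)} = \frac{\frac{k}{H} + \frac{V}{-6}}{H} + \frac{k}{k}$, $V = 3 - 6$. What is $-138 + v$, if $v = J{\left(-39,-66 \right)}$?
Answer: $- \frac{48015}{338} \approx -142.06$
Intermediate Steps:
$V = -3$ ($V = 3 - 6 = -3$)
$J{\left(H,k \right)} = -4 + \frac{\frac{1}{2} + \frac{k}{H}}{H}$ ($J{\left(H,k \right)} = -5 + \left(\frac{\frac{k}{H} - \frac{3}{-6}}{H} + \frac{k}{k}\right) = -5 + \left(\frac{\frac{k}{H} - - \frac{1}{2}}{H} + 1\right) = -5 + \left(\frac{\frac{k}{H} + \frac{1}{2}}{H} + 1\right) = -5 + \left(\frac{\frac{1}{2} + \frac{k}{H}}{H} + 1\right) = -5 + \left(1 + \frac{\frac{1}{2} + \frac{k}{H}}{H}\right) = -4 + \frac{\frac{1}{2} + \frac{k}{H}}{H}$)
$v = - \frac{1371}{338}$ ($v = -4 + \frac{1}{2 \left(-39\right)} - \frac{66}{1521} = -4 + \frac{1}{2} \left(- \frac{1}{39}\right) - \frac{22}{507} = -4 - \frac{1}{78} - \frac{22}{507} = - \frac{1371}{338} \approx -4.0562$)
$-138 + v = -138 - \frac{1371}{338} = - \frac{48015}{338}$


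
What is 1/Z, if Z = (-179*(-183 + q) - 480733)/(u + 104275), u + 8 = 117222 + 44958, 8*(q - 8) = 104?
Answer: -266447/451735 ≈ -0.58983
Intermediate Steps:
q = 21 (q = 8 + (⅛)*104 = 8 + 13 = 21)
u = 162172 (u = -8 + (117222 + 44958) = -8 + 162180 = 162172)
Z = -451735/266447 (Z = (-179*(-183 + 21) - 480733)/(162172 + 104275) = (-179*(-162) - 480733)/266447 = (28998 - 480733)*(1/266447) = -451735*1/266447 = -451735/266447 ≈ -1.6954)
1/Z = 1/(-451735/266447) = -266447/451735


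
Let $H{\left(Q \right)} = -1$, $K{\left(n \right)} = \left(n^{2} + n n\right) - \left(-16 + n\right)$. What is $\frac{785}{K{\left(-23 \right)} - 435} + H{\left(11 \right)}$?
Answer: $\frac{123}{662} \approx 0.1858$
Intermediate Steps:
$K{\left(n \right)} = 16 - n + 2 n^{2}$ ($K{\left(n \right)} = \left(n^{2} + n^{2}\right) - \left(-16 + n\right) = 2 n^{2} - \left(-16 + n\right) = 16 - n + 2 n^{2}$)
$\frac{785}{K{\left(-23 \right)} - 435} + H{\left(11 \right)} = \frac{785}{\left(16 - -23 + 2 \left(-23\right)^{2}\right) - 435} - 1 = \frac{785}{\left(16 + 23 + 2 \cdot 529\right) - 435} - 1 = \frac{785}{\left(16 + 23 + 1058\right) - 435} - 1 = \frac{785}{1097 - 435} - 1 = \frac{785}{662} - 1 = \frac{123}{662}$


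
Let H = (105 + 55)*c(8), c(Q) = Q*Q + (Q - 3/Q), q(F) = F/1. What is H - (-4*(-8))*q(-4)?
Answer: 11588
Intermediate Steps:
q(F) = F (q(F) = F*1 = F)
c(Q) = Q + Q**2 - 3/Q (c(Q) = Q**2 + (Q - 3/Q) = Q + Q**2 - 3/Q)
H = 11460 (H = (105 + 55)*(8 + 8**2 - 3/8) = 160*(8 + 64 - 3*1/8) = 160*(8 + 64 - 3/8) = 160*(573/8) = 11460)
H - (-4*(-8))*q(-4) = 11460 - (-4*(-8))*(-4) = 11460 - 32*(-4) = 11460 - 1*(-128) = 11460 + 128 = 11588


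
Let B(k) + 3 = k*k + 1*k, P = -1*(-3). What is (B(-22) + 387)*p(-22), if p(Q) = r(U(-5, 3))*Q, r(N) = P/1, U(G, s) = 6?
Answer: -55836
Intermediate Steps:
P = 3
r(N) = 3 (r(N) = 3/1 = 3*1 = 3)
B(k) = -3 + k + k**2 (B(k) = -3 + (k*k + 1*k) = -3 + (k**2 + k) = -3 + (k + k**2) = -3 + k + k**2)
p(Q) = 3*Q
(B(-22) + 387)*p(-22) = ((-3 - 22 + (-22)**2) + 387)*(3*(-22)) = ((-3 - 22 + 484) + 387)*(-66) = (459 + 387)*(-66) = 846*(-66) = -55836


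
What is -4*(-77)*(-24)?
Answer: -7392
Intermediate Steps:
-4*(-77)*(-24) = 308*(-24) = -7392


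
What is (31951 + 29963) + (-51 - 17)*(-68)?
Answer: 66538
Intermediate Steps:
(31951 + 29963) + (-51 - 17)*(-68) = 61914 - 68*(-68) = 61914 + 4624 = 66538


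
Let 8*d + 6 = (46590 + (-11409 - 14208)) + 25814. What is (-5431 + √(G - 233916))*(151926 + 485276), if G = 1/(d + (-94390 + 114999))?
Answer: -3460644062 + 1274404*I*√32341769366205/23517 ≈ -3.4606e+9 + 3.0818e+8*I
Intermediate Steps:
d = 46781/8 (d = -¾ + ((46590 + (-11409 - 14208)) + 25814)/8 = -¾ + ((46590 - 25617) + 25814)/8 = -¾ + (20973 + 25814)/8 = -¾ + (⅛)*46787 = -¾ + 46787/8 = 46781/8 ≈ 5847.6)
G = 8/211653 (G = 1/(46781/8 + (-94390 + 114999)) = 1/(46781/8 + 20609) = 1/(211653/8) = 8/211653 ≈ 3.7798e-5)
(-5431 + √(G - 233916))*(151926 + 485276) = (-5431 + √(8/211653 - 233916))*(151926 + 485276) = (-5431 + √(-49509023140/211653))*637202 = (-5431 + 2*I*√32341769366205/23517)*637202 = -3460644062 + 1274404*I*√32341769366205/23517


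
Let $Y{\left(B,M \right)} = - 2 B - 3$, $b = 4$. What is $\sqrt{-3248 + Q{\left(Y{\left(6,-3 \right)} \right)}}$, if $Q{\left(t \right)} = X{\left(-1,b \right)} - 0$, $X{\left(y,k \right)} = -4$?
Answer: $2 i \sqrt{813} \approx 57.026 i$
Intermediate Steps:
$Y{\left(B,M \right)} = -3 - 2 B$
$Q{\left(t \right)} = -4$ ($Q{\left(t \right)} = -4 - 0 = -4 + 0 = -4$)
$\sqrt{-3248 + Q{\left(Y{\left(6,-3 \right)} \right)}} = \sqrt{-3248 - 4} = \sqrt{-3252} = 2 i \sqrt{813}$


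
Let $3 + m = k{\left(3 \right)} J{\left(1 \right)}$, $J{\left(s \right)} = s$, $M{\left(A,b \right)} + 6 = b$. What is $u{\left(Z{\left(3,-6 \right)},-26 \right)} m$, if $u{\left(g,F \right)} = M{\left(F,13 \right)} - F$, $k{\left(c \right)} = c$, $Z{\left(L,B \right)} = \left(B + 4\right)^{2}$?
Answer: $0$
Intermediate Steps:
$M{\left(A,b \right)} = -6 + b$
$Z{\left(L,B \right)} = \left(4 + B\right)^{2}$
$u{\left(g,F \right)} = 7 - F$ ($u{\left(g,F \right)} = \left(-6 + 13\right) - F = 7 - F$)
$m = 0$ ($m = -3 + 3 \cdot 1 = -3 + 3 = 0$)
$u{\left(Z{\left(3,-6 \right)},-26 \right)} m = \left(7 - -26\right) 0 = \left(7 + 26\right) 0 = 33 \cdot 0 = 0$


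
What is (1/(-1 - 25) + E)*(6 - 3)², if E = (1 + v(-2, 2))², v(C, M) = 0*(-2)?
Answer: 225/26 ≈ 8.6538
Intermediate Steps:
v(C, M) = 0
E = 1 (E = (1 + 0)² = 1² = 1)
(1/(-1 - 25) + E)*(6 - 3)² = (1/(-1 - 25) + 1)*(6 - 3)² = (1/(-26) + 1)*3² = (-1/26 + 1)*9 = (25/26)*9 = 225/26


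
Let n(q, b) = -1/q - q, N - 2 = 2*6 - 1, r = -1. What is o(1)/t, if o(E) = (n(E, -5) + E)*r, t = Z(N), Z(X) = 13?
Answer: 1/13 ≈ 0.076923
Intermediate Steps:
N = 13 (N = 2 + (2*6 - 1) = 2 + (12 - 1) = 2 + 11 = 13)
n(q, b) = -q - 1/q
t = 13
o(E) = 1/E (o(E) = ((-E - 1/E) + E)*(-1) = -1/E*(-1) = 1/E)
o(1)/t = 1/(1*13) = 1*(1/13) = 1/13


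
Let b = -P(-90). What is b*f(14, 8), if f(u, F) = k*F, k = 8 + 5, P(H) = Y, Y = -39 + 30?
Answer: 936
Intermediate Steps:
Y = -9
P(H) = -9
k = 13
f(u, F) = 13*F
b = 9 (b = -1*(-9) = 9)
b*f(14, 8) = 9*(13*8) = 9*104 = 936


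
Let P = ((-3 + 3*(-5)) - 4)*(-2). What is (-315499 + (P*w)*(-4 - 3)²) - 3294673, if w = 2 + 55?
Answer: -3487280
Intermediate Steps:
P = 44 (P = ((-3 - 15) - 4)*(-2) = (-18 - 4)*(-2) = -22*(-2) = 44)
w = 57
(-315499 + (P*w)*(-4 - 3)²) - 3294673 = (-315499 + (44*57)*(-4 - 3)²) - 3294673 = (-315499 + 2508*(-7)²) - 3294673 = (-315499 + 2508*49) - 3294673 = (-315499 + 122892) - 3294673 = -192607 - 3294673 = -3487280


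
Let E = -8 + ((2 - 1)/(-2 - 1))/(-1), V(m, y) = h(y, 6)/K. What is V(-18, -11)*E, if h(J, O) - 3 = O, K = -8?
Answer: 69/8 ≈ 8.6250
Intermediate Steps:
h(J, O) = 3 + O
V(m, y) = -9/8 (V(m, y) = (3 + 6)/(-8) = 9*(-1/8) = -9/8)
E = -23/3 (E = -8 + (1/(-3))*(-1) = -8 + (1*(-1/3))*(-1) = -8 - 1/3*(-1) = -8 + 1/3 = -23/3 ≈ -7.6667)
V(-18, -11)*E = -9/8*(-23/3) = 69/8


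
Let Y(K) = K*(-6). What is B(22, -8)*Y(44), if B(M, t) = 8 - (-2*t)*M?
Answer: 90816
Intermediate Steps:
Y(K) = -6*K
B(M, t) = 8 + 2*M*t (B(M, t) = 8 - (-2)*M*t = 8 + 2*M*t)
B(22, -8)*Y(44) = (8 + 2*22*(-8))*(-6*44) = (8 - 352)*(-264) = -344*(-264) = 90816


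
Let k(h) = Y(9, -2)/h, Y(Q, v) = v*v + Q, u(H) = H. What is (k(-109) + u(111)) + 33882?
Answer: 3705224/109 ≈ 33993.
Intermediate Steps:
Y(Q, v) = Q + v**2 (Y(Q, v) = v**2 + Q = Q + v**2)
k(h) = 13/h (k(h) = (9 + (-2)**2)/h = (9 + 4)/h = 13/h)
(k(-109) + u(111)) + 33882 = (13/(-109) + 111) + 33882 = (13*(-1/109) + 111) + 33882 = (-13/109 + 111) + 33882 = 12086/109 + 33882 = 3705224/109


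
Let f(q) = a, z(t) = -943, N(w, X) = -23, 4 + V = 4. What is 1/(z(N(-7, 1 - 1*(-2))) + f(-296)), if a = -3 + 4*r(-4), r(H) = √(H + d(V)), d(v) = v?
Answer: -473/447490 - 2*I/223745 ≈ -0.001057 - 8.9387e-6*I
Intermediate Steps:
V = 0 (V = -4 + 4 = 0)
r(H) = √H (r(H) = √(H + 0) = √H)
a = -3 + 8*I (a = -3 + 4*√(-4) = -3 + 4*(2*I) = -3 + 8*I ≈ -3.0 + 8.0*I)
f(q) = -3 + 8*I
1/(z(N(-7, 1 - 1*(-2))) + f(-296)) = 1/(-943 + (-3 + 8*I)) = 1/(-946 + 8*I) = (-946 - 8*I)/894980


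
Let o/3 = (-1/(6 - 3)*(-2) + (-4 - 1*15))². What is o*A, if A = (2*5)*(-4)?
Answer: -121000/3 ≈ -40333.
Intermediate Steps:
A = -40 (A = 10*(-4) = -40)
o = 3025/3 (o = 3*(-1/(6 - 3)*(-2) + (-4 - 1*15))² = 3*(-1/3*(-2) + (-4 - 15))² = 3*(-1*⅓*(-2) - 19)² = 3*(-⅓*(-2) - 19)² = 3*(⅔ - 19)² = 3*(-55/3)² = 3*(3025/9) = 3025/3 ≈ 1008.3)
o*A = (3025/3)*(-40) = -121000/3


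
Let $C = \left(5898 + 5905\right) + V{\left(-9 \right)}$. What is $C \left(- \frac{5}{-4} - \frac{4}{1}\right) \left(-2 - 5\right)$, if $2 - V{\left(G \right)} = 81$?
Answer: $225687$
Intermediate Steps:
$V{\left(G \right)} = -79$ ($V{\left(G \right)} = 2 - 81 = -79$)
$C = 11724$ ($C = \left(5898 + 5905\right) - 79 = 11803 - 79 = 11724$)
$C \left(- \frac{5}{-4} - \frac{4}{1}\right) \left(-2 - 5\right) = 11724 \left(- \frac{5}{-4} - \frac{4}{1}\right) \left(-2 - 5\right) = 11724 \left(\left(-5\right) \left(- \frac{1}{4}\right) - 4\right) \left(-7\right) = 11724 \left(\frac{5}{4} - 4\right) \left(-7\right) = 11724 \left(\left(- \frac{11}{4}\right) \left(-7\right)\right) = 11724 \cdot \frac{77}{4} = 225687$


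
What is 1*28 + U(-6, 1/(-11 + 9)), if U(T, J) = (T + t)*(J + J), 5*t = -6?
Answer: 176/5 ≈ 35.200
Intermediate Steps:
t = -6/5 (t = (⅕)*(-6) = -6/5 ≈ -1.2000)
U(T, J) = 2*J*(-6/5 + T) (U(T, J) = (T - 6/5)*(J + J) = (-6/5 + T)*(2*J) = 2*J*(-6/5 + T))
1*28 + U(-6, 1/(-11 + 9)) = 1*28 + 2*(-6 + 5*(-6))/(5*(-11 + 9)) = 28 + (⅖)*(-6 - 30)/(-2) = 28 + (⅖)*(-½)*(-36) = 28 + 36/5 = 176/5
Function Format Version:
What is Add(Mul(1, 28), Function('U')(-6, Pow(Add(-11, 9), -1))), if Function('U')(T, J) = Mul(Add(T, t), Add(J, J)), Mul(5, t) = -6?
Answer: Rational(176, 5) ≈ 35.200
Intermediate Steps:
t = Rational(-6, 5) (t = Mul(Rational(1, 5), -6) = Rational(-6, 5) ≈ -1.2000)
Function('U')(T, J) = Mul(2, J, Add(Rational(-6, 5), T)) (Function('U')(T, J) = Mul(Add(T, Rational(-6, 5)), Add(J, J)) = Mul(Add(Rational(-6, 5), T), Mul(2, J)) = Mul(2, J, Add(Rational(-6, 5), T)))
Add(Mul(1, 28), Function('U')(-6, Pow(Add(-11, 9), -1))) = Add(Mul(1, 28), Mul(Rational(2, 5), Pow(Add(-11, 9), -1), Add(-6, Mul(5, -6)))) = Add(28, Mul(Rational(2, 5), Pow(-2, -1), Add(-6, -30))) = Add(28, Mul(Rational(2, 5), Rational(-1, 2), -36)) = Add(28, Rational(36, 5)) = Rational(176, 5)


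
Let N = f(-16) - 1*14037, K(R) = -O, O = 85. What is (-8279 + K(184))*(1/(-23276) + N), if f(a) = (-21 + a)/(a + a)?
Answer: 5465009164491/46552 ≈ 1.1740e+8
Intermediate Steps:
K(R) = -85 (K(R) = -1*85 = -85)
f(a) = (-21 + a)/(2*a) (f(a) = (-21 + a)/((2*a)) = (-21 + a)*(1/(2*a)) = (-21 + a)/(2*a))
N = -449147/32 (N = (½)*(-21 - 16)/(-16) - 1*14037 = (½)*(-1/16)*(-37) - 14037 = 37/32 - 14037 = -449147/32 ≈ -14036.)
(-8279 + K(184))*(1/(-23276) + N) = (-8279 - 85)*(1/(-23276) - 449147/32) = -8364*(-1/23276 - 449147/32) = -8364*(-2613586401/186208) = 5465009164491/46552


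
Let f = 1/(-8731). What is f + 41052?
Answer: 358425011/8731 ≈ 41052.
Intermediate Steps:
f = -1/8731 ≈ -0.00011453
f + 41052 = -1/8731 + 41052 = 358425011/8731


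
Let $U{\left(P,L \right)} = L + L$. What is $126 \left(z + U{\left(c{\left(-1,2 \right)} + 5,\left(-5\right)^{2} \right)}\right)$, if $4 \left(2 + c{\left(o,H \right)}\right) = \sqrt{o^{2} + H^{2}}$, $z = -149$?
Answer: $-12474$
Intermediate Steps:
$c{\left(o,H \right)} = -2 + \frac{\sqrt{H^{2} + o^{2}}}{4}$ ($c{\left(o,H \right)} = -2 + \frac{\sqrt{o^{2} + H^{2}}}{4} = -2 + \frac{\sqrt{H^{2} + o^{2}}}{4}$)
$U{\left(P,L \right)} = 2 L$
$126 \left(z + U{\left(c{\left(-1,2 \right)} + 5,\left(-5\right)^{2} \right)}\right) = 126 \left(-149 + 2 \left(-5\right)^{2}\right) = 126 \left(-149 + 2 \cdot 25\right) = 126 \left(-149 + 50\right) = 126 \left(-99\right) = -12474$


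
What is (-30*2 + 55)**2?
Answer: 25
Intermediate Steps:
(-30*2 + 55)**2 = (-60 + 55)**2 = (-5)**2 = 25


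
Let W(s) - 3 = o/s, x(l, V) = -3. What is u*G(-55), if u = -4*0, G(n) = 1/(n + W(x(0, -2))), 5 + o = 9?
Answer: 0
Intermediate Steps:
o = 4 (o = -5 + 9 = 4)
W(s) = 3 + 4/s
G(n) = 1/(5/3 + n) (G(n) = 1/(n + (3 + 4/(-3))) = 1/(n + (3 + 4*(-⅓))) = 1/(n + (3 - 4/3)) = 1/(n + 5/3) = 1/(5/3 + n))
u = 0
u*G(-55) = 0*(3/(5 + 3*(-55))) = 0*(3/(5 - 165)) = 0*(3/(-160)) = 0*(3*(-1/160)) = 0*(-3/160) = 0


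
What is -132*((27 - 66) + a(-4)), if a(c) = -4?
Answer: 5676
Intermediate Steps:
-132*((27 - 66) + a(-4)) = -132*((27 - 66) - 4) = -132*(-39 - 4) = -132*(-43) = 5676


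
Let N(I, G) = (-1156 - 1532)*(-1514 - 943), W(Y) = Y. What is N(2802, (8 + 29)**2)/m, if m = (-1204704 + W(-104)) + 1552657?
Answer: 6604416/347849 ≈ 18.986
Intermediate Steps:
N(I, G) = 6604416 (N(I, G) = -2688*(-2457) = 6604416)
m = 347849 (m = (-1204704 - 104) + 1552657 = -1204808 + 1552657 = 347849)
N(2802, (8 + 29)**2)/m = 6604416/347849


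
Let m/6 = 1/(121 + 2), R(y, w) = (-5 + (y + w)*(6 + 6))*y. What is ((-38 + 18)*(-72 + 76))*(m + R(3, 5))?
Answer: -895600/41 ≈ -21844.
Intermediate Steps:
R(y, w) = y*(-5 + 12*w + 12*y) (R(y, w) = (-5 + (w + y)*12)*y = (-5 + (12*w + 12*y))*y = (-5 + 12*w + 12*y)*y = y*(-5 + 12*w + 12*y))
m = 2/41 (m = 6/(121 + 2) = 6/123 = 6*(1/123) = 2/41 ≈ 0.048781)
((-38 + 18)*(-72 + 76))*(m + R(3, 5)) = ((-38 + 18)*(-72 + 76))*(2/41 + 3*(-5 + 12*5 + 12*3)) = (-20*4)*(2/41 + 3*(-5 + 60 + 36)) = -80*(2/41 + 3*91) = -80*(2/41 + 273) = -80*11195/41 = -895600/41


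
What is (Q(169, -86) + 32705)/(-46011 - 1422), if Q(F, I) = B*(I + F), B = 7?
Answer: -33286/47433 ≈ -0.70175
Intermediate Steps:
Q(F, I) = 7*F + 7*I (Q(F, I) = 7*(I + F) = 7*(F + I) = 7*F + 7*I)
(Q(169, -86) + 32705)/(-46011 - 1422) = ((7*169 + 7*(-86)) + 32705)/(-46011 - 1422) = ((1183 - 602) + 32705)/(-47433) = (581 + 32705)*(-1/47433) = 33286*(-1/47433) = -33286/47433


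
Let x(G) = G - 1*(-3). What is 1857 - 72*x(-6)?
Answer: 2073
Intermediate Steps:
x(G) = 3 + G (x(G) = G + 3 = 3 + G)
1857 - 72*x(-6) = 1857 - 72*(3 - 6) = 1857 - 72*(-3) = 1857 + 216 = 2073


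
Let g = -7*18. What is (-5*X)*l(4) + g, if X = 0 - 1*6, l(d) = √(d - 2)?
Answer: -126 + 30*√2 ≈ -83.574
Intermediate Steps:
l(d) = √(-2 + d)
X = -6 (X = 0 - 6 = -6)
g = -126
(-5*X)*l(4) + g = (-5*(-6))*√(-2 + 4) - 126 = 30*√2 - 126 = -126 + 30*√2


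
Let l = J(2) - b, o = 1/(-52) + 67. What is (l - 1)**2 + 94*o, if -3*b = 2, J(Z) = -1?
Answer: 1473725/234 ≈ 6298.0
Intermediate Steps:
b = -2/3 (b = -1/3*2 = -2/3 ≈ -0.66667)
o = 3483/52 (o = -1/52 + 67 = 3483/52 ≈ 66.981)
l = -1/3 (l = -1 - 1*(-2/3) = -1 + 2/3 = -1/3 ≈ -0.33333)
(l - 1)**2 + 94*o = (-1/3 - 1)**2 + 94*(3483/52) = (-4/3)**2 + 163701/26 = 16/9 + 163701/26 = 1473725/234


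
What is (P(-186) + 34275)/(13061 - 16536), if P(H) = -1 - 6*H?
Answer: -7078/695 ≈ -10.184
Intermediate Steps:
(P(-186) + 34275)/(13061 - 16536) = ((-1 - 6*(-186)) + 34275)/(13061 - 16536) = ((-1 + 1116) + 34275)/(-3475) = (1115 + 34275)*(-1/3475) = 35390*(-1/3475) = -7078/695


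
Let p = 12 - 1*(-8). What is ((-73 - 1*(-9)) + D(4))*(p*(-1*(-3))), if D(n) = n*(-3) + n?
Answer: -4320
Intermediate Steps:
p = 20 (p = 12 + 8 = 20)
D(n) = -2*n (D(n) = -3*n + n = -2*n)
((-73 - 1*(-9)) + D(4))*(p*(-1*(-3))) = ((-73 - 1*(-9)) - 2*4)*(20*(-1*(-3))) = ((-73 + 9) - 8)*(20*3) = (-64 - 8)*60 = -72*60 = -4320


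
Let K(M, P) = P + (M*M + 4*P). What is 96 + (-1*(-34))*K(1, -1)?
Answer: -40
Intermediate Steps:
K(M, P) = M**2 + 5*P (K(M, P) = P + (M**2 + 4*P) = M**2 + 5*P)
96 + (-1*(-34))*K(1, -1) = 96 + (-1*(-34))*(1**2 + 5*(-1)) = 96 + 34*(1 - 5) = 96 + 34*(-4) = 96 - 136 = -40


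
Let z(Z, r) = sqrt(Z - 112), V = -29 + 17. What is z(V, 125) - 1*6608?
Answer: -6608 + 2*I*sqrt(31) ≈ -6608.0 + 11.136*I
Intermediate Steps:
V = -12
z(Z, r) = sqrt(-112 + Z)
z(V, 125) - 1*6608 = sqrt(-112 - 12) - 1*6608 = sqrt(-124) - 6608 = 2*I*sqrt(31) - 6608 = -6608 + 2*I*sqrt(31)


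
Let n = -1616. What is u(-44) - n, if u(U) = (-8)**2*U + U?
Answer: -1244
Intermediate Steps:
u(U) = 65*U (u(U) = 64*U + U = 65*U)
u(-44) - n = 65*(-44) - 1*(-1616) = -2860 + 1616 = -1244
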